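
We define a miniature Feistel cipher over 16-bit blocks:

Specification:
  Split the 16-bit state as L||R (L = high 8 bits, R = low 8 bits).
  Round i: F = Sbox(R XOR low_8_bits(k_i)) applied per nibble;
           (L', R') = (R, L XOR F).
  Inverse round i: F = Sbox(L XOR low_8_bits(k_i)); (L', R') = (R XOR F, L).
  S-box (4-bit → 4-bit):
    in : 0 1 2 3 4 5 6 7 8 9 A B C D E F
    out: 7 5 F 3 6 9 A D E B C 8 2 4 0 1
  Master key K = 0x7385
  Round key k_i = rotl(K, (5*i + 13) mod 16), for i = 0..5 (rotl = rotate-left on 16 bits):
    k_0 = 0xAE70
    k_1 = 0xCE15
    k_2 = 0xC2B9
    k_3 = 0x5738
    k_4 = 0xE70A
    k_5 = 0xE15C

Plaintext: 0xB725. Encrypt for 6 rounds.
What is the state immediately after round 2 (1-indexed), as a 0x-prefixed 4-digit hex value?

0x2E1D

s_0 = plaintext = 0xB725
s_1 = Round(s_0, k_0) = 0x252E
s_2 = Round(s_1, k_1) = 0x2E1D
s_3 = Round(s_2, k_2) = 0x1DE8
s_4 = Round(s_3, k_3) = 0xE85A
s_5 = Round(s_4, k_4) = 0x5A7F
s_6 = Round(s_5, k_5) = 0x7FA9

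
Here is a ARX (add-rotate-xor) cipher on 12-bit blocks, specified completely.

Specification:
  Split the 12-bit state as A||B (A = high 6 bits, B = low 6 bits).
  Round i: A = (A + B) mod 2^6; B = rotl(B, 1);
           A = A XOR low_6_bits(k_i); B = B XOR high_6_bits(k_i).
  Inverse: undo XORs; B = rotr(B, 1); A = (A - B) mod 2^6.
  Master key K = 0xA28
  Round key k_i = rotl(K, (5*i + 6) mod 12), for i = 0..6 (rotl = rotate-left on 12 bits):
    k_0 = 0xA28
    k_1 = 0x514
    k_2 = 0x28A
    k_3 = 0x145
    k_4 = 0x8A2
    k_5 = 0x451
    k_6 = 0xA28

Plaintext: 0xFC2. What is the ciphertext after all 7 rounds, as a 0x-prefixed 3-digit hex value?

0x1AC

s_0 = plaintext = 0xFC2
s_1 = Round(s_0, k_0) = 0xA6C
s_2 = Round(s_1, k_1) = 0x04D
s_3 = Round(s_2, k_2) = 0x110
s_4 = Round(s_3, k_3) = 0x465
s_5 = Round(s_4, k_4) = 0x529
s_6 = Round(s_5, k_5) = 0xB02
s_7 = Round(s_6, k_6) = 0x1AC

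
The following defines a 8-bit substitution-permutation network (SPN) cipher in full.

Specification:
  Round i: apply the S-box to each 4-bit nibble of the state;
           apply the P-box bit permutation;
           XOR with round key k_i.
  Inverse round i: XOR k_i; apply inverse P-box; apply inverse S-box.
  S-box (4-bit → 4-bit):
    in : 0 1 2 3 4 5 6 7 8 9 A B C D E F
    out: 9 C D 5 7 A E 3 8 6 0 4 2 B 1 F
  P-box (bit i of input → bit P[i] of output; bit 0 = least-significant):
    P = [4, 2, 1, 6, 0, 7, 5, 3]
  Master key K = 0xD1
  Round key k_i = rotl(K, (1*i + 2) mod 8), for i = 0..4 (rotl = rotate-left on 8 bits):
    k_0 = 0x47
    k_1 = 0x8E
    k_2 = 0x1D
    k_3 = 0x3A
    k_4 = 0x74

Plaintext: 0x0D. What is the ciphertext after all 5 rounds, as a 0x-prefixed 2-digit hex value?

s_0 = plaintext = 0x0D
s_1 = Round(s_0, k_0) = 0x1A
s_2 = Round(s_1, k_1) = 0xA6
s_3 = Round(s_2, k_2) = 0x5B
s_4 = Round(s_3, k_3) = 0xB0
s_5 = Round(s_4, k_4) = 0x04

0x04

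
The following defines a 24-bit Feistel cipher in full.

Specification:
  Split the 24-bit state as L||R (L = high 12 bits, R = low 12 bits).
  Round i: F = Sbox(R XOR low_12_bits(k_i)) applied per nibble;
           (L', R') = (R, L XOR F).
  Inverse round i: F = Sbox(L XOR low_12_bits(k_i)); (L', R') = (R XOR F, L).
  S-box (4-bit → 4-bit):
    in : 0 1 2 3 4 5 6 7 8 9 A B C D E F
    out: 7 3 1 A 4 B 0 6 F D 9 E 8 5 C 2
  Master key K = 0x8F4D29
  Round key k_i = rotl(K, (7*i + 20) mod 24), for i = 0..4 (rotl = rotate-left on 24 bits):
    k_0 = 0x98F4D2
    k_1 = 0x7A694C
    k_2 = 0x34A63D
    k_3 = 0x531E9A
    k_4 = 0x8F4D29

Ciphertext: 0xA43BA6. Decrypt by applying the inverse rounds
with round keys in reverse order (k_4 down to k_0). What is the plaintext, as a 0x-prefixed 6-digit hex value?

0xAAF407

s_0 = ciphertext = 0xA43BA6
s_1 = InvRound(s_0, k_4) = 0xDAFA43
s_2 = InvRound(s_1, k_3) = 0x0E8DAF
s_3 = InvRound(s_2, k_2) = 0xDF40E8
s_4 = InvRound(s_3, k_1) = 0x407DF4
s_5 = InvRound(s_4, k_0) = 0xAAF407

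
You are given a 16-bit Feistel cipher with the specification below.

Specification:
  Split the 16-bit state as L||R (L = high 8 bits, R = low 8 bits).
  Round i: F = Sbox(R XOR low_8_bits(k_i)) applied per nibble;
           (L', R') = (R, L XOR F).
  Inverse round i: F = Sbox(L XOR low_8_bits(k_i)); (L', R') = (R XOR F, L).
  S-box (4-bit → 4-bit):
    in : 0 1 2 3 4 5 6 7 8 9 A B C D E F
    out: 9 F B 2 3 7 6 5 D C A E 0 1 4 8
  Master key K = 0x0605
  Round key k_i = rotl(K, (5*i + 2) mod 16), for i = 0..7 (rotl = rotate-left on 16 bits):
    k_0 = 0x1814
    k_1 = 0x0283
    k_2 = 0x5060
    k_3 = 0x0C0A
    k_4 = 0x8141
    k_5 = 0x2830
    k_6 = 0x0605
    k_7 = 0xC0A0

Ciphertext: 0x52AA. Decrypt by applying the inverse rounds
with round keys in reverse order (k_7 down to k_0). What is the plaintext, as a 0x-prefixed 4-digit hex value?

s_0 = ciphertext = 0x52AA
s_1 = InvRound(s_0, k_7) = 0x2152
s_2 = InvRound(s_1, k_6) = 0xE121
s_3 = InvRound(s_2, k_5) = 0x3EE1
s_4 = InvRound(s_3, k_4) = 0xB93E
s_5 = InvRound(s_4, k_3) = 0xDCB9
s_6 = InvRound(s_5, k_2) = 0x59DC
s_7 = InvRound(s_6, k_1) = 0xC659
s_8 = InvRound(s_7, k_0) = 0x42C6

0x42C6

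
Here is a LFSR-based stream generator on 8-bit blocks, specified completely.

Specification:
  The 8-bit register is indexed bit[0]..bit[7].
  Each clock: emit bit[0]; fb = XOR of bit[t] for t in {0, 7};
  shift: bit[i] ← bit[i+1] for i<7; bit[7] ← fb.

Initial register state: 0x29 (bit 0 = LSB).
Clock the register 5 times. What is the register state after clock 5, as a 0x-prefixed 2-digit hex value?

0x39

reg_0 = 0x29
clock 1: out=1, reg = 0x94
clock 2: out=0, reg = 0xCA
clock 3: out=0, reg = 0xE5
clock 4: out=1, reg = 0x72
clock 5: out=0, reg = 0x39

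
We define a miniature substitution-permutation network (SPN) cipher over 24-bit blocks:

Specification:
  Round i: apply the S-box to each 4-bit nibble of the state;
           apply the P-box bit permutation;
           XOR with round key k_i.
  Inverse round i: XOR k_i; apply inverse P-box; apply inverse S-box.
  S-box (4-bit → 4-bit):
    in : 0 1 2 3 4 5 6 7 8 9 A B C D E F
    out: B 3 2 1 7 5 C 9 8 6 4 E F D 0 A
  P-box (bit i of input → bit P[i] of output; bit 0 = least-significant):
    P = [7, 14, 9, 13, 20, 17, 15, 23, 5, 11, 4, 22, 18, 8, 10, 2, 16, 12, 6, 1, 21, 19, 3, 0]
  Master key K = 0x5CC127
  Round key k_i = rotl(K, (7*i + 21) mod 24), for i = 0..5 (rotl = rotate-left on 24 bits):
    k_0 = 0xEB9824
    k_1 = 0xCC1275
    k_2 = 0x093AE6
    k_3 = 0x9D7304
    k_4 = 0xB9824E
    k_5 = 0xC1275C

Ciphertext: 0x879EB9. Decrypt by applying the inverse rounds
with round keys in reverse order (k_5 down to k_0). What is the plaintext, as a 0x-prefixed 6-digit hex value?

0xFE4618

s_0 = ciphertext = 0x879EB9
s_1 = InvRound(s_0, k_5) = 0x890097
s_2 = InvRound(s_1, k_4) = 0xDAEA55
s_3 = InvRound(s_2, k_3) = 0x841B9E
s_4 = InvRound(s_3, k_2) = 0x951588
s_5 = InvRound(s_4, k_1) = 0xB5BD35
s_6 = InvRound(s_5, k_0) = 0xFE4618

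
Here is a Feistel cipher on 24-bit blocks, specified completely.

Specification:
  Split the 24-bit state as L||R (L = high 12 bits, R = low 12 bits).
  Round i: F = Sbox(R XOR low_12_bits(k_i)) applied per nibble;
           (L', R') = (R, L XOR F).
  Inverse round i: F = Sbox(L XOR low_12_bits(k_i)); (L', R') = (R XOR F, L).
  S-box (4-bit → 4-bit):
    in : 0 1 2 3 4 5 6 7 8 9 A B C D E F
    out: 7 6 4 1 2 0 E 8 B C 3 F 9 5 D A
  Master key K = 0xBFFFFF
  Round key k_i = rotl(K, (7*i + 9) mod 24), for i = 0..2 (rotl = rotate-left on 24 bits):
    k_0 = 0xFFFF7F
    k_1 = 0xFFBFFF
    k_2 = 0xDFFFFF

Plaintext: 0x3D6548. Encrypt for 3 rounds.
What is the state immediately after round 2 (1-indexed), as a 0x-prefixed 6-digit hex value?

s_0 = plaintext = 0x3D6548
s_1 = Round(s_0, k_0) = 0x5480CE
s_2 = Round(s_1, k_1) = 0x0CEF5E
s_3 = Round(s_2, k_2) = 0xF5E7F8

0x0CEF5E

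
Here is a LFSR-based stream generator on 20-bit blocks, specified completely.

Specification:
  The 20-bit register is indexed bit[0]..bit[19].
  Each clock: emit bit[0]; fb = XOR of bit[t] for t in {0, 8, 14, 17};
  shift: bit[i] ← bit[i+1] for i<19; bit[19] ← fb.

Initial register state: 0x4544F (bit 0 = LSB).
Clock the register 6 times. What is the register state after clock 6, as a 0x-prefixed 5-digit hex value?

reg_0 = 0x4544F
clock 1: out=1, reg = 0x22A27
clock 2: out=1, reg = 0x11513
clock 3: out=1, reg = 0x08A89
clock 4: out=1, reg = 0x84544
clock 5: out=0, reg = 0x422A2
clock 6: out=0, reg = 0x21151

0x21151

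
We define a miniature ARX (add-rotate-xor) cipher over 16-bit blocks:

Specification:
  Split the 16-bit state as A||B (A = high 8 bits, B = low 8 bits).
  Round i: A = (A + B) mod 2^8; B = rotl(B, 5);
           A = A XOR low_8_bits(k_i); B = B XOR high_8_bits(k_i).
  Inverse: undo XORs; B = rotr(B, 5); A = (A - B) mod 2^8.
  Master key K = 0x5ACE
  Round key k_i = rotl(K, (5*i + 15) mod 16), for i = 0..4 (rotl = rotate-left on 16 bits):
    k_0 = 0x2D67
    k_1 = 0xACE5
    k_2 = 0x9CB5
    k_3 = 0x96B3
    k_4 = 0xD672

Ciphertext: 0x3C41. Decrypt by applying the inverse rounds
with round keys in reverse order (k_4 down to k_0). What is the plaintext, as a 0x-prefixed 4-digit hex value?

s_0 = ciphertext = 0x3C41
s_1 = InvRound(s_0, k_4) = 0x92BC
s_2 = InvRound(s_1, k_3) = 0xD051
s_3 = InvRound(s_2, k_2) = 0xF76E
s_4 = InvRound(s_3, k_1) = 0xFC16
s_5 = InvRound(s_4, k_0) = 0xC2D9

0xC2D9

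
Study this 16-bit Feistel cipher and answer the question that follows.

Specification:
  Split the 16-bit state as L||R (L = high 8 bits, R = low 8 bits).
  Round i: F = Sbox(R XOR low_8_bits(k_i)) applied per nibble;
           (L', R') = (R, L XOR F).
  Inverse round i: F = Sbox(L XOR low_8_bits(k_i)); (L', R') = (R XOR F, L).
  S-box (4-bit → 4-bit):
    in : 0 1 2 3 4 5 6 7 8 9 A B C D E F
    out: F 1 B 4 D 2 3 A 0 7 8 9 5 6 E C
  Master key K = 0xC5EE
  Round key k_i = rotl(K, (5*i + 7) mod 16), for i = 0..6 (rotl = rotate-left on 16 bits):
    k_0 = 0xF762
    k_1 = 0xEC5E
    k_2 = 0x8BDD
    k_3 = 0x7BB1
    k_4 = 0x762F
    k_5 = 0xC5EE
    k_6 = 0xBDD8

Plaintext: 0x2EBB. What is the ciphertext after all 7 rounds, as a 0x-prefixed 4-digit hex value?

s_0 = plaintext = 0x2EBB
s_1 = Round(s_0, k_0) = 0xBB49
s_2 = Round(s_1, k_1) = 0x49A1
s_3 = Round(s_2, k_2) = 0xA1EC
s_4 = Round(s_3, k_3) = 0xEC87
s_5 = Round(s_4, k_4) = 0x876C
s_6 = Round(s_5, k_5) = 0x6C8C
s_7 = Round(s_6, k_6) = 0x8C41

0x8C41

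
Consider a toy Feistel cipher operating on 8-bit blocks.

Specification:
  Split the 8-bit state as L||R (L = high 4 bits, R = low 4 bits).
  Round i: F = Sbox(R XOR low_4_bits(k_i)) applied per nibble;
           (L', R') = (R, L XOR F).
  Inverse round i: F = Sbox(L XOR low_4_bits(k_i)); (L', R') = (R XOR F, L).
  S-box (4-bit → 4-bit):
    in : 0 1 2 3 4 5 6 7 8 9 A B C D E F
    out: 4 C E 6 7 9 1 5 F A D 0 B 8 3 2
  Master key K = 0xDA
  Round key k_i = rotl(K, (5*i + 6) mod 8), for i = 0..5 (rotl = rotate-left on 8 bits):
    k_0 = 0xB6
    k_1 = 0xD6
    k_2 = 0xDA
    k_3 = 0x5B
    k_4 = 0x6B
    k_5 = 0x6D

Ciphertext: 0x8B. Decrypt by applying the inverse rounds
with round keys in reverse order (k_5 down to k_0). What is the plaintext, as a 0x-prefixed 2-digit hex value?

s_0 = ciphertext = 0x8B
s_1 = InvRound(s_0, k_5) = 0x28
s_2 = InvRound(s_1, k_4) = 0x22
s_3 = InvRound(s_2, k_3) = 0x82
s_4 = InvRound(s_3, k_2) = 0xC8
s_5 = InvRound(s_4, k_1) = 0x5C
s_6 = InvRound(s_5, k_0) = 0xA5

0xA5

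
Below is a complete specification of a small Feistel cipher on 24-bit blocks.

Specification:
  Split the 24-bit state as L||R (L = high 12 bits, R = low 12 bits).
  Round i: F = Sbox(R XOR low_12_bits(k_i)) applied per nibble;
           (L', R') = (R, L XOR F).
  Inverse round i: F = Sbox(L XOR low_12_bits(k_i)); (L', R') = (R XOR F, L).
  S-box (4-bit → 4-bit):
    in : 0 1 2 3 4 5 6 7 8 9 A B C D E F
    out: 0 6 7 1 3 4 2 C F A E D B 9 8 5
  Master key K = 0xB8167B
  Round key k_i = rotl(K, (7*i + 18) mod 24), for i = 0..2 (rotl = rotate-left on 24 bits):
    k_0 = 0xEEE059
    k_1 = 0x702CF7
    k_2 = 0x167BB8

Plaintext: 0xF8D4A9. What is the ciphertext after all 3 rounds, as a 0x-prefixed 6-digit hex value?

s_0 = plaintext = 0xF8D4A9
s_1 = Round(s_0, k_0) = 0x4A9CDD
s_2 = Round(s_1, k_1) = 0xCDD4D7
s_3 = Round(s_2, k_2) = 0x4D79F8

0x4D79F8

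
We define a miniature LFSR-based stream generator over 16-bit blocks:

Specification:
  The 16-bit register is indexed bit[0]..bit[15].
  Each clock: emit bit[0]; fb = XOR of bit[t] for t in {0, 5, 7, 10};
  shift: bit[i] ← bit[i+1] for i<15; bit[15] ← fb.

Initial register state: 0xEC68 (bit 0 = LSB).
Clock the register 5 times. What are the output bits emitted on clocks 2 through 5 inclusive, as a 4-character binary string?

reg_0 = 0xEC68
clock 1: out=0, reg = 0x7634
clock 2: out=0, reg = 0x3B1A
clock 3: out=0, reg = 0x1D8D
clock 4: out=1, reg = 0x8EC6
clock 5: out=0, reg = 0x4763

0010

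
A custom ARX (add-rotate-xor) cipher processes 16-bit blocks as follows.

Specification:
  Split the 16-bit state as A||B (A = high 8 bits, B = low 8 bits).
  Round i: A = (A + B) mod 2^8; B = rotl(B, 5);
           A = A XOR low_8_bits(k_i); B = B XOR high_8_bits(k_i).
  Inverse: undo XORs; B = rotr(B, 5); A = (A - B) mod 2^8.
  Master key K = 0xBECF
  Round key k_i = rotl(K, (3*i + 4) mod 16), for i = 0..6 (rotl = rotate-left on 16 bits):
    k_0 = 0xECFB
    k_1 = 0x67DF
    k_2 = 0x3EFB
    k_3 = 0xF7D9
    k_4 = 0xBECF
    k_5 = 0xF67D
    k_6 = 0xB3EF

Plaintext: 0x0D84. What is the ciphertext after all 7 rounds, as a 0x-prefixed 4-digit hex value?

0x475E

s_0 = plaintext = 0x0D84
s_1 = Round(s_0, k_0) = 0x6A7C
s_2 = Round(s_1, k_1) = 0x39E8
s_3 = Round(s_2, k_2) = 0xDA23
s_4 = Round(s_3, k_3) = 0x2493
s_5 = Round(s_4, k_4) = 0x78CC
s_6 = Round(s_5, k_5) = 0x396F
s_7 = Round(s_6, k_6) = 0x475E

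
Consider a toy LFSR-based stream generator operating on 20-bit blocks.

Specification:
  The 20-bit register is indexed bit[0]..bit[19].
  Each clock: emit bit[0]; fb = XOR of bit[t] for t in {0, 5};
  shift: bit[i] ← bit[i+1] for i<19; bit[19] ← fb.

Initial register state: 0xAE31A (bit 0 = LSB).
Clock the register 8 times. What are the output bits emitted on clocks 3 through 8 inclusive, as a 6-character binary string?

reg_0 = 0xAE31A
clock 1: out=0, reg = 0x5718D
clock 2: out=1, reg = 0xAB8C6
clock 3: out=0, reg = 0x55C63
clock 4: out=1, reg = 0x2AE31
clock 5: out=1, reg = 0x15718
clock 6: out=0, reg = 0x0AB8C
clock 7: out=0, reg = 0x055C6
clock 8: out=0, reg = 0x02AE3

011000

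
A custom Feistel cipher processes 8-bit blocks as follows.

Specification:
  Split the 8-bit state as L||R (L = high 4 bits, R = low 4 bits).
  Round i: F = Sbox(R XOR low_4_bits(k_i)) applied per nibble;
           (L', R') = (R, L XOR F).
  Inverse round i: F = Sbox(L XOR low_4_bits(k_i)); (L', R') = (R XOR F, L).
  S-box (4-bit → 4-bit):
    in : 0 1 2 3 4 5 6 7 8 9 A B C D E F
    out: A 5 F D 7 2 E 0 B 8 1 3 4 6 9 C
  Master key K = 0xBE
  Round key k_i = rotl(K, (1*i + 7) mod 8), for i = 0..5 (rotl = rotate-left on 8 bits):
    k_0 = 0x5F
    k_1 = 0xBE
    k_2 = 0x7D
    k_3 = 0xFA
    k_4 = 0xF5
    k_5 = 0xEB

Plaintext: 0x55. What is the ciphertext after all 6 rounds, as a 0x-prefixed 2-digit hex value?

s_0 = plaintext = 0x55
s_1 = Round(s_0, k_0) = 0x54
s_2 = Round(s_1, k_1) = 0x44
s_3 = Round(s_2, k_2) = 0x4C
s_4 = Round(s_3, k_3) = 0xCA
s_5 = Round(s_4, k_4) = 0xA0
s_6 = Round(s_5, k_5) = 0x09

0x09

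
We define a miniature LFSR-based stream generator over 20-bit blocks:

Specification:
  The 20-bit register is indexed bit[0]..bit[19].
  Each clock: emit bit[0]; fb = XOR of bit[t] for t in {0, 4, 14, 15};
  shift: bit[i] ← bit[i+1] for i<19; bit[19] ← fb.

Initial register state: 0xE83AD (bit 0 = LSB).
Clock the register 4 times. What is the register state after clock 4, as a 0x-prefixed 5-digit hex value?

0x0E83A

reg_0 = 0xE83AD
clock 1: out=1, reg = 0x741D6
clock 2: out=0, reg = 0x3A0EB
clock 3: out=1, reg = 0x1D075
clock 4: out=1, reg = 0x0E83A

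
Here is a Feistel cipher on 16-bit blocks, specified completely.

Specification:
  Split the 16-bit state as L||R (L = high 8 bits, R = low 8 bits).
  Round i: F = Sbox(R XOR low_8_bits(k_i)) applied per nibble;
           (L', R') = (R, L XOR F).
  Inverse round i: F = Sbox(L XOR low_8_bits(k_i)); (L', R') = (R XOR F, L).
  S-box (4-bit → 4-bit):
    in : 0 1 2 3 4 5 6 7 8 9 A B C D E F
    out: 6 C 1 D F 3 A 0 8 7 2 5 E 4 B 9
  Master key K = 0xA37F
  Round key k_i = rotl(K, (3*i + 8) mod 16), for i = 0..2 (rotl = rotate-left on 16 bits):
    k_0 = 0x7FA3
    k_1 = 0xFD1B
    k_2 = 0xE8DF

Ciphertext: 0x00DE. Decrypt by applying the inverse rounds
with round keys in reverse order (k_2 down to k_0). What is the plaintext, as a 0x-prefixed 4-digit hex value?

s_0 = ciphertext = 0x00DE
s_1 = InvRound(s_0, k_2) = 0x9700
s_2 = InvRound(s_1, k_1) = 0x8E97
s_3 = InvRound(s_2, k_0) = 0x838E

0x838E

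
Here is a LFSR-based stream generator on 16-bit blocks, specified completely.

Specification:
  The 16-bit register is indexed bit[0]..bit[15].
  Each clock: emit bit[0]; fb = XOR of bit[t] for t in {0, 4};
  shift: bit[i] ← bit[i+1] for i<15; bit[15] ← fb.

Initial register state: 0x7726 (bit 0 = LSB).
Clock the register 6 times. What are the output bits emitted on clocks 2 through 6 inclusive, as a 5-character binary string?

reg_0 = 0x7726
clock 1: out=0, reg = 0x3B93
clock 2: out=1, reg = 0x1DC9
clock 3: out=1, reg = 0x8EE4
clock 4: out=0, reg = 0x4772
clock 5: out=0, reg = 0xA3B9
clock 6: out=1, reg = 0x51DC

11001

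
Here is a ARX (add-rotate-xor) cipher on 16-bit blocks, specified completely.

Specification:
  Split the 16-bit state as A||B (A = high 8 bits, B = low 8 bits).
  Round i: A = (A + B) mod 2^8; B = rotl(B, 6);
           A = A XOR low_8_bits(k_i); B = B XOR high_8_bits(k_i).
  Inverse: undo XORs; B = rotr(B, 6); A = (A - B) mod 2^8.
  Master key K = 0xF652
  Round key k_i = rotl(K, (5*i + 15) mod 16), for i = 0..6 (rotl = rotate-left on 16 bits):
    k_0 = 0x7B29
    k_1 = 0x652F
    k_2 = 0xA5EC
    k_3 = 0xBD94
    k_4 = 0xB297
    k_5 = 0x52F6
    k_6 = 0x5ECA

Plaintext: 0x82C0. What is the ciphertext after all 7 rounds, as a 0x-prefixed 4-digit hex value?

0x315F

s_0 = plaintext = 0x82C0
s_1 = Round(s_0, k_0) = 0x6B4B
s_2 = Round(s_1, k_1) = 0x99B7
s_3 = Round(s_2, k_2) = 0xBC48
s_4 = Round(s_3, k_3) = 0x90AF
s_5 = Round(s_4, k_4) = 0xA859
s_6 = Round(s_5, k_5) = 0xF704
s_7 = Round(s_6, k_6) = 0x315F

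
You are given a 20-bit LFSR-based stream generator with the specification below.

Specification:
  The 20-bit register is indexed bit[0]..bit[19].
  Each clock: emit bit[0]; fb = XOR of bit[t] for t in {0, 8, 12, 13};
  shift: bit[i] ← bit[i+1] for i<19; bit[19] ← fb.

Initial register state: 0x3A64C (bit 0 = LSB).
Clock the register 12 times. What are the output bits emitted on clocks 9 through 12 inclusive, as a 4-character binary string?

0110

reg_0 = 0x3A64C
clock 1: out=0, reg = 0x9D326
clock 2: out=0, reg = 0x4E993
clock 3: out=1, reg = 0xA74C9
clock 4: out=1, reg = 0xD3A64
clock 5: out=0, reg = 0x69D32
clock 6: out=0, reg = 0x34E99
clock 7: out=1, reg = 0x9A74C
clock 8: out=0, reg = 0x4D3A6
clock 9: out=0, reg = 0x269D3
clock 10: out=1, reg = 0x934E9
clock 11: out=1, reg = 0xC9A74
clock 12: out=0, reg = 0xE4D3A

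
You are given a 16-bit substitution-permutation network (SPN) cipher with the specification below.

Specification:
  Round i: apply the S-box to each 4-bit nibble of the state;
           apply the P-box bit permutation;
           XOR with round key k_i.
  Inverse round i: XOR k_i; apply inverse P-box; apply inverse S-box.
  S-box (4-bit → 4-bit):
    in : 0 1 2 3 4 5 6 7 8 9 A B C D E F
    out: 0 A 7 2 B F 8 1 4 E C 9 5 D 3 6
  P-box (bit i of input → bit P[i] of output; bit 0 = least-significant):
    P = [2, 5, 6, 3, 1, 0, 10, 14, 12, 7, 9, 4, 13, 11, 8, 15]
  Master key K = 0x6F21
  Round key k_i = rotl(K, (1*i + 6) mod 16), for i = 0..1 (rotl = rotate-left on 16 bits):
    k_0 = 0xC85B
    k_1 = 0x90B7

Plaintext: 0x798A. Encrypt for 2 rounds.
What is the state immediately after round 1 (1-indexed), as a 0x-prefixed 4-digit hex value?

s_0 = plaintext = 0x798A
s_1 = Round(s_0, k_0) = 0xEE83
s_2 = Round(s_1, k_1) = 0xAC17

0xEE83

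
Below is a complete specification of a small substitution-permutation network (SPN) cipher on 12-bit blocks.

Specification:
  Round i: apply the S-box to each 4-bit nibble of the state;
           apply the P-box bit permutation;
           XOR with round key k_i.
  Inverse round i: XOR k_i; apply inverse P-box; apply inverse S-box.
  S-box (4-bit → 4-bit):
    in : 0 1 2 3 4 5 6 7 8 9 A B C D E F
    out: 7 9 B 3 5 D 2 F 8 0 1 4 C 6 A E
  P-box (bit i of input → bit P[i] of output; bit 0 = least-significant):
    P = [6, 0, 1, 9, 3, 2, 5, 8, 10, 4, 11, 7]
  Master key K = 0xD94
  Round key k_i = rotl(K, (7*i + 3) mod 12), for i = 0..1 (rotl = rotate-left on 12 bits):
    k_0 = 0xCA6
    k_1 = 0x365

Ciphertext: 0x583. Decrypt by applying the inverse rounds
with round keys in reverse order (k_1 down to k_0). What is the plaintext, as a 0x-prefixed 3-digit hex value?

0x0C0

s_0 = ciphertext = 0x583
s_1 = InvRound(s_0, k_1) = 0x1D5
s_2 = InvRound(s_1, k_0) = 0x0C0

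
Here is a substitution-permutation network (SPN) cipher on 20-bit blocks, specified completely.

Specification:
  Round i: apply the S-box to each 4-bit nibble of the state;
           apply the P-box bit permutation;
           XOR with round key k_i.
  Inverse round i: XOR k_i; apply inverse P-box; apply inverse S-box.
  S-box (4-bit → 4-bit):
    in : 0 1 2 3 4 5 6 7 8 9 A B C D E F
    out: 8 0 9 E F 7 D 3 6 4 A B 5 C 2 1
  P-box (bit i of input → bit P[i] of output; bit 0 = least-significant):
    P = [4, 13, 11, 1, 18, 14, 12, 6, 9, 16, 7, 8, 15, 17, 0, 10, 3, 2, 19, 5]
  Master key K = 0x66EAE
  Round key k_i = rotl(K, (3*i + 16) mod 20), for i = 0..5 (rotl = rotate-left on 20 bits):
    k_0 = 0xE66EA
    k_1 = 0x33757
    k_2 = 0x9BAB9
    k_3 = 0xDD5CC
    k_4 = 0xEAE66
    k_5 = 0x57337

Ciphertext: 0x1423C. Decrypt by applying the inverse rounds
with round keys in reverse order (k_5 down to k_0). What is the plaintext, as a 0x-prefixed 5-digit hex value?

s_0 = ciphertext = 0x1423C
s_1 = InvRound(s_0, k_5) = 0xF90CA
s_2 = InvRound(s_1, k_4) = 0xB0598
s_3 = InvRound(s_2, k_3) = 0xE714F
s_4 = InvRound(s_3, k_2) = 0xA74B6
s_5 = InvRound(s_4, k_1) = 0xD94A1
s_6 = InvRound(s_5, k_0) = 0xF573A

0xF573A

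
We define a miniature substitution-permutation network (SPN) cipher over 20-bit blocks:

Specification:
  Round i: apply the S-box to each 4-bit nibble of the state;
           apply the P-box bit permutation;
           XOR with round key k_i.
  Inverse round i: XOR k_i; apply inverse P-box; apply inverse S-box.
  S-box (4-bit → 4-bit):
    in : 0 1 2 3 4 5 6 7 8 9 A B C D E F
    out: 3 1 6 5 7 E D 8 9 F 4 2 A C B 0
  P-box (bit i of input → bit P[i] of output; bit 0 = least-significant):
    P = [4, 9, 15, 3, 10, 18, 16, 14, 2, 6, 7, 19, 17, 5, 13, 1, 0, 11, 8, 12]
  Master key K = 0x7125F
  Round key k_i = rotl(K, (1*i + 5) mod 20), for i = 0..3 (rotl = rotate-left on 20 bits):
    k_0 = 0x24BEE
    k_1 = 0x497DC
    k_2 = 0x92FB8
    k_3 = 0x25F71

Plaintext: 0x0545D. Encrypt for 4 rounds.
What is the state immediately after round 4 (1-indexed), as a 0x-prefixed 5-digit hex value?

s_0 = plaintext = 0x0545D
s_1 = Round(s_0, k_0) = 0x7A301
s_2 = Round(s_1, k_1) = 0x0A348
s_3 = Round(s_2, k_2) = 0xC0325
s_4 = Round(s_3, k_3) = 0x5C5DD

0x5C5DD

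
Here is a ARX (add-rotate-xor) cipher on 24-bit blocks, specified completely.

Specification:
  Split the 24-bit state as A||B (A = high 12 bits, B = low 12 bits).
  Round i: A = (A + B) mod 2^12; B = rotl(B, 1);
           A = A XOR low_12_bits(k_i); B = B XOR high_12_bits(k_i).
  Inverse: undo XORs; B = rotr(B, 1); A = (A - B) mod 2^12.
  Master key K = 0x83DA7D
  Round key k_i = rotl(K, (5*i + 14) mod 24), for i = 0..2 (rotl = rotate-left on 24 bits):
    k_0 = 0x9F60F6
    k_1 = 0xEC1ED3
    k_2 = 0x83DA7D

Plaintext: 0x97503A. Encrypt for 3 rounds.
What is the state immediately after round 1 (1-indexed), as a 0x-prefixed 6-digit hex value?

s_0 = plaintext = 0x97503A
s_1 = Round(s_0, k_0) = 0x959982
s_2 = Round(s_1, k_1) = 0xC08DC4
s_3 = Round(s_2, k_2) = 0x3B13B4

0x959982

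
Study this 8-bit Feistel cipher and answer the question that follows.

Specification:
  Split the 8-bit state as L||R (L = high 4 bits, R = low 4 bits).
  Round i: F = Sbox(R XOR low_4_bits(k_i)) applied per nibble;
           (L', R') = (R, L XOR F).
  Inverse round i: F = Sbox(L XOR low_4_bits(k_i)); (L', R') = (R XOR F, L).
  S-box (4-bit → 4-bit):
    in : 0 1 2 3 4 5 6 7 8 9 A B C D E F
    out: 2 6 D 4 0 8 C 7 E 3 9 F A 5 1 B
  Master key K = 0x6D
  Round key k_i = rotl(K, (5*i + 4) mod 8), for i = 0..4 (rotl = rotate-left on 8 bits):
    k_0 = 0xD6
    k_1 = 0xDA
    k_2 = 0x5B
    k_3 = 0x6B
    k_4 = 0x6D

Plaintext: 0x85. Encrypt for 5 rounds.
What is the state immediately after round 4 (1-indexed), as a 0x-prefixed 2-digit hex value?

0x10

s_0 = plaintext = 0x85
s_1 = Round(s_0, k_0) = 0x5C
s_2 = Round(s_1, k_1) = 0xC9
s_3 = Round(s_2, k_2) = 0x91
s_4 = Round(s_3, k_3) = 0x10
s_5 = Round(s_4, k_4) = 0x04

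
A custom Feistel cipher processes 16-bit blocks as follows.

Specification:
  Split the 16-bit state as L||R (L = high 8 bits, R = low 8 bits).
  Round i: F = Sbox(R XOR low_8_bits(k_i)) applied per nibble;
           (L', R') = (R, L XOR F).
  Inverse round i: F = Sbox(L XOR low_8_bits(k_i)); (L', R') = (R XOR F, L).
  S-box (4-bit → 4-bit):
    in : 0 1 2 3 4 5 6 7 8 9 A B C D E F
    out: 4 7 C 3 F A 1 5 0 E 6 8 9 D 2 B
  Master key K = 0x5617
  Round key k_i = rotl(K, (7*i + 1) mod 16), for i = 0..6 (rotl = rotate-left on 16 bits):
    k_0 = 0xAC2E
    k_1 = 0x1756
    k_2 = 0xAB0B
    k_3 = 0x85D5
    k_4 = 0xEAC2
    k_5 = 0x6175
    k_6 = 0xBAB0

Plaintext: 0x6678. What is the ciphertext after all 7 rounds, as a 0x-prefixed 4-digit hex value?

0x7C95

s_0 = plaintext = 0x6678
s_1 = Round(s_0, k_0) = 0x78C7
s_2 = Round(s_1, k_1) = 0xC79F
s_3 = Round(s_2, k_2) = 0x9F28
s_4 = Round(s_3, k_3) = 0x2822
s_5 = Round(s_4, k_4) = 0x220C
s_6 = Round(s_5, k_5) = 0x0C7C
s_7 = Round(s_6, k_6) = 0x7C95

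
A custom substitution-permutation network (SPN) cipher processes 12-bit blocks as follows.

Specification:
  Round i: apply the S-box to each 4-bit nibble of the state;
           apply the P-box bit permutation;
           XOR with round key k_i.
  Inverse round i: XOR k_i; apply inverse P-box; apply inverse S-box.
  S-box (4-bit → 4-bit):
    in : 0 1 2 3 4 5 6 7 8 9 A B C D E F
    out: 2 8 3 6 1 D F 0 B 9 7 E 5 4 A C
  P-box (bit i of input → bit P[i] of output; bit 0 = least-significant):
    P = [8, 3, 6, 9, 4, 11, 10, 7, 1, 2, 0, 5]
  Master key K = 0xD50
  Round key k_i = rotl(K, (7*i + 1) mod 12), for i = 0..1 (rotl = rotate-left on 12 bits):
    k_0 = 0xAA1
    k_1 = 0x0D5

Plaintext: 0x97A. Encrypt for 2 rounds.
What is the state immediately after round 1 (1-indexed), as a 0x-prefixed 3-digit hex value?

s_0 = plaintext = 0x97A
s_1 = Round(s_0, k_0) = 0xBCB
s_2 = Round(s_1, k_1) = 0x6A8

0xBCB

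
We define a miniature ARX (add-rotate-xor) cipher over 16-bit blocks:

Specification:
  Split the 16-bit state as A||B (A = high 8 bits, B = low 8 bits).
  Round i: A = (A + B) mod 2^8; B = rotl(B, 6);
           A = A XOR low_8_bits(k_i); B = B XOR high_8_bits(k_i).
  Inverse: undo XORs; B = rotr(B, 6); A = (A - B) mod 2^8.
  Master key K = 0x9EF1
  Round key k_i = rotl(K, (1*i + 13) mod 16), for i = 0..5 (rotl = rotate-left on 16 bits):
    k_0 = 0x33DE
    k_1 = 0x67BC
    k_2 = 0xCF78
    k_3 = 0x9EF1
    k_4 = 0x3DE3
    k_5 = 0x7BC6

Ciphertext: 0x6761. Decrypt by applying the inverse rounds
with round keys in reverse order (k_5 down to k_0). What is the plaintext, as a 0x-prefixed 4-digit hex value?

0x2B82

s_0 = ciphertext = 0x6761
s_1 = InvRound(s_0, k_5) = 0x3968
s_2 = InvRound(s_1, k_4) = 0x8555
s_3 = InvRound(s_2, k_3) = 0x452F
s_4 = InvRound(s_3, k_2) = 0xBA83
s_5 = InvRound(s_4, k_1) = 0x7393
s_6 = InvRound(s_5, k_0) = 0x2B82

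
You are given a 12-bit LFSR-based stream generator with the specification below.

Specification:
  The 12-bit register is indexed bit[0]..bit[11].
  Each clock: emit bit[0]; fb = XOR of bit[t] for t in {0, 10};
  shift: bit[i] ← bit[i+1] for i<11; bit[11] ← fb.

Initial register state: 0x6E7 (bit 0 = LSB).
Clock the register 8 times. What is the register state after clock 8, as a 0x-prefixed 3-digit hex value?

0x9E6

reg_0 = 0x6E7
clock 1: out=1, reg = 0x373
clock 2: out=1, reg = 0x9B9
clock 3: out=1, reg = 0xCDC
clock 4: out=0, reg = 0xE6E
clock 5: out=0, reg = 0xF37
clock 6: out=1, reg = 0x79B
clock 7: out=1, reg = 0x3CD
clock 8: out=1, reg = 0x9E6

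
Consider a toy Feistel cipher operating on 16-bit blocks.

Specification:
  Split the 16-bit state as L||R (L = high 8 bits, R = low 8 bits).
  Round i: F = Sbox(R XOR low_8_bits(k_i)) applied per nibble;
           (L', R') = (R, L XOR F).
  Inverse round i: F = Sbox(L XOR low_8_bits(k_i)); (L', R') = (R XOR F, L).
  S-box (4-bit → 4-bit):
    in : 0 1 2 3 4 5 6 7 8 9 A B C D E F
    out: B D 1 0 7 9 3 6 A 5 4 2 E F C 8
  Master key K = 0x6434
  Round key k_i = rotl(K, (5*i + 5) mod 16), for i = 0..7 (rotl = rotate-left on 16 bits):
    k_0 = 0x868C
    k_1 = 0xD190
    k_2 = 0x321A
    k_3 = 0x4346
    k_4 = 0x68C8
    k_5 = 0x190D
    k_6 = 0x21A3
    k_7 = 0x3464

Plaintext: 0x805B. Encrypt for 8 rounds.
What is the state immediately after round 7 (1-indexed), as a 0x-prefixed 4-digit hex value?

s_0 = plaintext = 0x805B
s_1 = Round(s_0, k_0) = 0x5B76
s_2 = Round(s_1, k_1) = 0x7698
s_3 = Round(s_2, k_2) = 0x98D7
s_4 = Round(s_3, k_3) = 0xD7C5
s_5 = Round(s_4, k_4) = 0xC568
s_6 = Round(s_5, k_5) = 0x68FC
s_7 = Round(s_6, k_6) = 0xFCF0
s_8 = Round(s_7, k_7) = 0xF0AB

0xFCF0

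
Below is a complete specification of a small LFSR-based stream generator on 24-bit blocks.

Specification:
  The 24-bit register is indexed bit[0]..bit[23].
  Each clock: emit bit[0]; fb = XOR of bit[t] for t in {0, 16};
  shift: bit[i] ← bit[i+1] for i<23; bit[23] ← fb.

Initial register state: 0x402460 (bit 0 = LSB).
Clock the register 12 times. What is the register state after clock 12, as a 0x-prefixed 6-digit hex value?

0x420402

reg_0 = 0x402460
clock 1: out=0, reg = 0x201230
clock 2: out=0, reg = 0x100918
clock 3: out=0, reg = 0x08048C
clock 4: out=0, reg = 0x040246
clock 5: out=0, reg = 0x020123
clock 6: out=1, reg = 0x810091
clock 7: out=1, reg = 0x408048
clock 8: out=0, reg = 0x204024
clock 9: out=0, reg = 0x102012
clock 10: out=0, reg = 0x081009
clock 11: out=1, reg = 0x840804
clock 12: out=0, reg = 0x420402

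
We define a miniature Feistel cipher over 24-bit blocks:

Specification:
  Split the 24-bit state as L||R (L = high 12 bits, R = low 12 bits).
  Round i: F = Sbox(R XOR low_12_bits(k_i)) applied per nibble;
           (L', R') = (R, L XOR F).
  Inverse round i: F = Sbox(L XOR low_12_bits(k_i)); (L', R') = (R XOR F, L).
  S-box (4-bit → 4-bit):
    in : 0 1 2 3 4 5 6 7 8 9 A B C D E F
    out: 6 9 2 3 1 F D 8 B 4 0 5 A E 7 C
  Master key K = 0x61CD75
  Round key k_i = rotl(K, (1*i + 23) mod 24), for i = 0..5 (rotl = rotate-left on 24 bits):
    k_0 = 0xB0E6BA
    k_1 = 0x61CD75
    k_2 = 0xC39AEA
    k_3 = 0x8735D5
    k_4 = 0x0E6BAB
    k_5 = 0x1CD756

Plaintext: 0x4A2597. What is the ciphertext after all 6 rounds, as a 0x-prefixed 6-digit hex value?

s_0 = plaintext = 0x4A2597
s_1 = Round(s_0, k_0) = 0x59778C
s_2 = Round(s_1, k_1) = 0x78C553
s_3 = Round(s_2, k_2) = 0x553BD8
s_4 = Round(s_3, k_3) = 0xBD823D
s_5 = Round(s_4, k_4) = 0x23DF95
s_6 = Round(s_5, k_5) = 0xF9599E

0xF9599E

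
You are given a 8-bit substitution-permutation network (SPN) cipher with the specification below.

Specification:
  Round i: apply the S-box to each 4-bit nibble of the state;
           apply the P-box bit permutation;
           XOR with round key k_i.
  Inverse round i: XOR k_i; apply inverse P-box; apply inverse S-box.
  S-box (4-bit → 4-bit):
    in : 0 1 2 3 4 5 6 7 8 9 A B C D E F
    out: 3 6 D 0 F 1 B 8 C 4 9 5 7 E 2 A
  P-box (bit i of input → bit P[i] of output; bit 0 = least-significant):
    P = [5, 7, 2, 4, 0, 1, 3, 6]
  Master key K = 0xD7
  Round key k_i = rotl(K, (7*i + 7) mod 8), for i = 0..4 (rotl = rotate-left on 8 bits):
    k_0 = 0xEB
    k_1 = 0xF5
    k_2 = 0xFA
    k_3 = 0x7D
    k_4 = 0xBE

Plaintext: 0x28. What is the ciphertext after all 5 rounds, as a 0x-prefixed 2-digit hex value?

s_0 = plaintext = 0x28
s_1 = Round(s_0, k_0) = 0xB6
s_2 = Round(s_1, k_1) = 0x4C
s_3 = Round(s_2, k_2) = 0x15
s_4 = Round(s_3, k_3) = 0x57
s_5 = Round(s_4, k_4) = 0xAF

0xAF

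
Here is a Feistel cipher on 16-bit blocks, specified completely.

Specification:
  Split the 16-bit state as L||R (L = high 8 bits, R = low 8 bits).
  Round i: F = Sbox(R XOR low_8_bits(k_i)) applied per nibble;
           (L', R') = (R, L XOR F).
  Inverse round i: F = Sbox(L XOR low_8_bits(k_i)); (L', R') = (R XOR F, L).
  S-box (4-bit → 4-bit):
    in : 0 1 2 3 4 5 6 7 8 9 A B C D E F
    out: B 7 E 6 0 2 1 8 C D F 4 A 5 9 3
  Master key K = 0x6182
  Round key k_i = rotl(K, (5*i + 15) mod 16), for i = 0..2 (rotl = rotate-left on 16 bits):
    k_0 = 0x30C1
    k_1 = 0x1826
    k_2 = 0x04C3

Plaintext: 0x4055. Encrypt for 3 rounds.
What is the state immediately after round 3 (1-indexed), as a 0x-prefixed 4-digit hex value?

s_0 = plaintext = 0x4055
s_1 = Round(s_0, k_0) = 0x5590
s_2 = Round(s_1, k_1) = 0x9014
s_3 = Round(s_2, k_2) = 0x14C8

0x14C8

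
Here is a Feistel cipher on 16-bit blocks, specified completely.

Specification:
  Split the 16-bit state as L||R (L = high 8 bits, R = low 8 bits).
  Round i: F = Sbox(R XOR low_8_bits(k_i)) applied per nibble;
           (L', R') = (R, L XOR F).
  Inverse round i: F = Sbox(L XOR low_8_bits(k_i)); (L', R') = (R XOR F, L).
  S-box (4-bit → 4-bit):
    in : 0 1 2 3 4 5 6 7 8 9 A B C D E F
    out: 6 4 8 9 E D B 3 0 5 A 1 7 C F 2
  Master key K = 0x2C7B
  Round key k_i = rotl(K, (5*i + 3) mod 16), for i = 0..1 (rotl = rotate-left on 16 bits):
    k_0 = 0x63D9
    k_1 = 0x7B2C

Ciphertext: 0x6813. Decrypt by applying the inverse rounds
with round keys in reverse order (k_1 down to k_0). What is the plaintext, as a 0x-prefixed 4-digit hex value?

s_0 = ciphertext = 0x6813
s_1 = InvRound(s_0, k_1) = 0xFD68
s_2 = InvRound(s_1, k_0) = 0xE6FD

0xE6FD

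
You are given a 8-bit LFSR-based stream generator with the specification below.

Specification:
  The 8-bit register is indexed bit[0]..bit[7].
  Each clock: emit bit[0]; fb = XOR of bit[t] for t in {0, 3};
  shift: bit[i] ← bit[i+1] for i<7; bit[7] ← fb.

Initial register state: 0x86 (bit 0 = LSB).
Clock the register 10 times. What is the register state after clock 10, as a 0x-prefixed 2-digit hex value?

0x15

reg_0 = 0x86
clock 1: out=0, reg = 0x43
clock 2: out=1, reg = 0xA1
clock 3: out=1, reg = 0xD0
clock 4: out=0, reg = 0x68
clock 5: out=0, reg = 0xB4
clock 6: out=0, reg = 0x5A
clock 7: out=0, reg = 0xAD
clock 8: out=1, reg = 0x56
clock 9: out=0, reg = 0x2B
clock 10: out=1, reg = 0x15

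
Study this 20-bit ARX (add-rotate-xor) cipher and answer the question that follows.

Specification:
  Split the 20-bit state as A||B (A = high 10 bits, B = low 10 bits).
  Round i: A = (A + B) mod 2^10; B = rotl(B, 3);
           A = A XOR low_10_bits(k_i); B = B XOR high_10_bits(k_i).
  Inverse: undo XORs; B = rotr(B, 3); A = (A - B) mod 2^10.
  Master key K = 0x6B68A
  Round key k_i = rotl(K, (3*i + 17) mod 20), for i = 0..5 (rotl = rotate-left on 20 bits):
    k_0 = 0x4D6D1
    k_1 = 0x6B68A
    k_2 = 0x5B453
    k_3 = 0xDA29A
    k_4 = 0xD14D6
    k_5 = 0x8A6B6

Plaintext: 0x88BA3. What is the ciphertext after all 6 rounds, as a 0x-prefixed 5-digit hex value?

s_0 = plaintext = 0x88BA3
s_1 = Round(s_0, k_0) = 0xC502A
s_2 = Round(s_1, k_1) = 0x6D0FD
s_3 = Round(s_2, k_2) = 0xB8A84
s_4 = Round(s_3, k_3) = 0xFF34D
s_5 = Round(s_4, k_4) = 0xE7D2B
s_6 = Round(s_5, k_5) = 0x9F373

0x9F373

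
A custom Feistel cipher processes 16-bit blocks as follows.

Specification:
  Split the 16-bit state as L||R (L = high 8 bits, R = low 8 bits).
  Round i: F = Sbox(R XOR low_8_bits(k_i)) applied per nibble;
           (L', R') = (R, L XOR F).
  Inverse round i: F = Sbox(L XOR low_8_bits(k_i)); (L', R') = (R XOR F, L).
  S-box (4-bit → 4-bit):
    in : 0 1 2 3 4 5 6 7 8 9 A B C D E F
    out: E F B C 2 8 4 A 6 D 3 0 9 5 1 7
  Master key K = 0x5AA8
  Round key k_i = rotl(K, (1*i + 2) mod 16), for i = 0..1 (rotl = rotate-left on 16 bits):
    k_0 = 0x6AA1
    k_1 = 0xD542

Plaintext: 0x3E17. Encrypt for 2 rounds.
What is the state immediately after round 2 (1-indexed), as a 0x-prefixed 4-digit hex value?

0x3AB1

s_0 = plaintext = 0x3E17
s_1 = Round(s_0, k_0) = 0x173A
s_2 = Round(s_1, k_1) = 0x3AB1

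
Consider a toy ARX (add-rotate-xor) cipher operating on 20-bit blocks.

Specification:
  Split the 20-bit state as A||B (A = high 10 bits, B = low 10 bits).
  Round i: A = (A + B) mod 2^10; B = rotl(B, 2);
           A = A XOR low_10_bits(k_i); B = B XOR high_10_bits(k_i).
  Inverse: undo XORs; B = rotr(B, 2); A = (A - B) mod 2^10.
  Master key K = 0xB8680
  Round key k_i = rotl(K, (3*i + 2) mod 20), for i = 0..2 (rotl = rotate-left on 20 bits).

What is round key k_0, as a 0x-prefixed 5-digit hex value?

K = 0xB8680
k_0 = rotl(K, (3*0+2) mod 20) = rotl(K, 2) = 0xE1A02

0xE1A02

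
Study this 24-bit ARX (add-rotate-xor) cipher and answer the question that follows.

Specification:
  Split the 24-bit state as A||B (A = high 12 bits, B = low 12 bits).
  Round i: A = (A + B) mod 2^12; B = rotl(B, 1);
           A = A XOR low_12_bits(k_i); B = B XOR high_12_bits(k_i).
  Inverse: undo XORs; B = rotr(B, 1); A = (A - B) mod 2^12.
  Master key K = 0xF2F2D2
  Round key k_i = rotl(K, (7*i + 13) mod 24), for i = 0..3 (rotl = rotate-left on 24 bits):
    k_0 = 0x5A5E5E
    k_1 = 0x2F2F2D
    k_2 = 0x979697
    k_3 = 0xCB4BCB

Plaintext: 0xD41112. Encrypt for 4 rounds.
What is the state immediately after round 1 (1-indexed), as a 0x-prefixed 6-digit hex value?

0x00D781

s_0 = plaintext = 0xD41112
s_1 = Round(s_0, k_0) = 0x00D781
s_2 = Round(s_1, k_1) = 0x8A3DF0
s_3 = Round(s_2, k_2) = 0x004298
s_4 = Round(s_3, k_3) = 0x957984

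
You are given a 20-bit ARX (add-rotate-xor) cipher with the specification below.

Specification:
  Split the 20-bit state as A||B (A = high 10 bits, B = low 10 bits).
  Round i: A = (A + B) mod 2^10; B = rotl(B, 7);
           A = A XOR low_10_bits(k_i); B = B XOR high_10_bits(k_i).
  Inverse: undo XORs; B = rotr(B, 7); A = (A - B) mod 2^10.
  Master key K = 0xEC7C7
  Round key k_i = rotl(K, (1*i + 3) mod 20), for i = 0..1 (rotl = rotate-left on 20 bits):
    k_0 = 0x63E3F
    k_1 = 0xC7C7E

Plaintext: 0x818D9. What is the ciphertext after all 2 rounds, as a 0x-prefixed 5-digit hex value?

0x6293D

s_0 = plaintext = 0x818D9
s_1 = Round(s_0, k_0) = 0x38114
s_2 = Round(s_1, k_1) = 0x6293D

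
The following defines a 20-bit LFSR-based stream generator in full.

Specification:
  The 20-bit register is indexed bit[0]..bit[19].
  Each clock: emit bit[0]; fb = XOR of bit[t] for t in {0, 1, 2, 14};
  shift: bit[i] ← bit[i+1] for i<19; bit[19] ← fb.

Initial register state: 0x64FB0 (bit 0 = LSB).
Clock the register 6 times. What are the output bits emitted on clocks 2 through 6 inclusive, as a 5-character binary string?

00011

reg_0 = 0x64FB0
clock 1: out=0, reg = 0xB27D8
clock 2: out=0, reg = 0x593EC
clock 3: out=0, reg = 0xAC9F6
clock 4: out=0, reg = 0xD64FB
clock 5: out=1, reg = 0xEB27D
clock 6: out=1, reg = 0x7593E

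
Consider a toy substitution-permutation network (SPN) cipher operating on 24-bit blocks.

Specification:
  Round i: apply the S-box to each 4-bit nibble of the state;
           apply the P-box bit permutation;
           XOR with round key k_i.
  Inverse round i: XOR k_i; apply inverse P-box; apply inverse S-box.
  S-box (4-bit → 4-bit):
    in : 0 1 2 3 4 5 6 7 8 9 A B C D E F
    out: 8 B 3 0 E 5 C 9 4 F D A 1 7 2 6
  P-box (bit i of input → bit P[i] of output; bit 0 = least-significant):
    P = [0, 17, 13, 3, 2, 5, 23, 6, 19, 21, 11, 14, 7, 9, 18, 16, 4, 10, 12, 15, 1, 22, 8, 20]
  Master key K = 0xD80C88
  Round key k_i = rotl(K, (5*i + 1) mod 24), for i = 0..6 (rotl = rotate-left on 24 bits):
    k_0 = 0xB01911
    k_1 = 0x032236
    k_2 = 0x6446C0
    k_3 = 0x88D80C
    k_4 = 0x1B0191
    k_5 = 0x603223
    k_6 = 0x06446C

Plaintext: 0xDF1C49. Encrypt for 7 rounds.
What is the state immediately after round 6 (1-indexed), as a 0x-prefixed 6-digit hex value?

s_0 = plaintext = 0xDF1C49
s_1 = Round(s_0, k_0) = 0x7B2EFA
s_2 = Round(s_1, k_1) = 0xB3849D
s_3 = Round(s_2, k_2) = 0x922EA5
s_4 = Round(s_3, k_3) = 0x78FFDB
s_5 = Round(s_4, k_4) = 0xAD1BBF
s_6 = Round(s_5, k_5) = 0x5345D1
s_7 = Round(s_6, k_6) = 0x894F43

0x5345D1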